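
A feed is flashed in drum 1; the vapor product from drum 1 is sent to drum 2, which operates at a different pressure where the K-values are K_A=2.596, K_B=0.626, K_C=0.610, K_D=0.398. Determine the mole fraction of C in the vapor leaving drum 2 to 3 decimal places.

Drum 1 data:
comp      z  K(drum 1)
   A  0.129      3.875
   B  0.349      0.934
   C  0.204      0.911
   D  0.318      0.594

Drum 1:
Let ψ₁ = V/F and solve Σ zᵢ(Kᵢ−1)/(1+ψ₁(Kᵢ−1)) = 0.
g(0) = ΣzᵢKᵢ − 1 = 0.201 and g(1) = 1 − Σzᵢ/Kᵢ = -0.166, so a root lies in (0, 1).
Newton–Raphson from ψ₁ = 0.52:
  ψ₁ = 0.520: g = -0.0579, g' = -0.259 → ψ₁ = 0.296
  ψ₁ = 0.296: g = 0.0113, g' = -0.382 → ψ₁ = 0.326
  ψ₁ = 0.326: g = 0.0004, g' = -0.357 → ψ₁ = 0.327
Converged at ψ₁ = 0.327.
Drum-1 compositions:
  A: x = 0.066, y = 0.258
  B: x = 0.357, y = 0.333
  C: x = 0.210, y = 0.191
  D: x = 0.367, y = 0.218
Drum-2 feed = drum-1 vapor: z₂ = (0.2576, 0.3332, 0.1914, 0.2178).
Drum 2:
Material balance + equilibrium reduce to Σ zᵢ(Kᵢ−1)/(1+ψ₂(Kᵢ−1)) = 0.
Feasibility: ΣzᵢKᵢ = 1.081, Σzᵢ/Kᵢ = 1.493 — both > 1, two phases present.
Iterate (Newton) starting at ψ₂ = 0.5:
  ψ₂ = 0.500: g = -0.2049, g' = -0.480 → ψ₂ = 0.073
  ψ₂ = 0.073: g = 0.0261, g' = -0.693 → ψ₂ = 0.111
  ψ₂ = 0.111: g = 0.0009, g' = -0.647 → ψ₂ = 0.112
Converged at ψ₂ = 0.112.
  A: x = 0.219, y = 0.567
  B: x = 0.348, y = 0.218
  C: x = 0.200, y = 0.122
  D: x = 0.234, y = 0.093

y_C (drum 2) = 0.122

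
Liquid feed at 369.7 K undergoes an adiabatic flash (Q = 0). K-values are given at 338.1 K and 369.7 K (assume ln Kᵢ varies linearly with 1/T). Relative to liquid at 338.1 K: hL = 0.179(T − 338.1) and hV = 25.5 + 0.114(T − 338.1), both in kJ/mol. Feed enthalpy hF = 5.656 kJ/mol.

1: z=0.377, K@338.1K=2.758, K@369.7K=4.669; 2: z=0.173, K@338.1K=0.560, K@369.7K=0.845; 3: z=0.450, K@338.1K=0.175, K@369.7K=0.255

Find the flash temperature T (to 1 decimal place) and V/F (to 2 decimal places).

T = 341.1 K, V/F = 0.20

Adiabatic flash: solve Rachford–Rice at each trial T, then check hF = ψ·hV(T) + (1−ψ)·hL(T).
  T = 338.1 K: K = (2.758, 0.560, 0.175), RR gives ψ = 0.167, H_out = 4.250 kJ/mol
  T = 369.7 K: K = (4.669, 0.845, 0.255), RR gives ψ = 0.441, H_out = 16.001 kJ/mol
  T = 353.9 K: K = (3.631, 0.694, 0.213), RR gives ψ = 0.325, H_out = 10.784 kJ/mol
  T = 346.0 K: K = (3.174, 0.625, 0.194), RR gives ψ = 0.254, H_out = 7.760 kJ/mol
  T = 342.1 K: K = (2.964, 0.592, 0.184), RR gives ψ = 0.213, H_out = 6.103 kJ/mol
  T = 340.1 K: K = (2.860, 0.576, 0.180), RR gives ψ = 0.191, H_out = 5.199 kJ/mol
Linear interpolation between T = 340.1 (H_out = 5.199) and T = 342.1 (H_out = 6.103) on hF = 5.656 gives T ≈ 341.1 K, at which ψ = 0.20.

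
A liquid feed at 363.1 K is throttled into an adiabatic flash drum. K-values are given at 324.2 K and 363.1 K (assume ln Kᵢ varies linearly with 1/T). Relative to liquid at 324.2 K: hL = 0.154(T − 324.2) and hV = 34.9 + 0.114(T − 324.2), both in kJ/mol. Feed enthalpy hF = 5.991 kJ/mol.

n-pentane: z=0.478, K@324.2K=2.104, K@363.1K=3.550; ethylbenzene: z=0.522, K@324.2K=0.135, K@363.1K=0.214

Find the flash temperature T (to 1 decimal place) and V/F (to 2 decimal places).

Adiabatic flash: solve Rachford–Rice at each trial T, then check hF = ψ·hV(T) + (1−ψ)·hL(T).
  T = 324.2 K: K = (2.104, 0.135), RR gives ψ = 0.080, H_out = 2.784 kJ/mol
  T = 363.1 K: K = (3.550, 0.214), RR gives ψ = 0.403, H_out = 19.443 kJ/mol
  T = 343.6 K: K = (2.772, 0.172), RR gives ψ = 0.283, H_out = 12.637 kJ/mol
  T = 333.9 K: K = (2.425, 0.153), RR gives ψ = 0.198, H_out = 8.324 kJ/mol
  T = 329.0 K: K = (2.259, 0.144), RR gives ψ = 0.144, H_out = 5.728 kJ/mol
  T = 331.4 K: K = (2.339, 0.148), RR gives ψ = 0.171, H_out = 7.044 kJ/mol
Linear interpolation between T = 329.0 (H_out = 5.728) and T = 331.4 (H_out = 7.044) on hF = 5.991 gives T ≈ 329.5 K, at which ψ = 0.15.

T = 329.5 K, V/F = 0.15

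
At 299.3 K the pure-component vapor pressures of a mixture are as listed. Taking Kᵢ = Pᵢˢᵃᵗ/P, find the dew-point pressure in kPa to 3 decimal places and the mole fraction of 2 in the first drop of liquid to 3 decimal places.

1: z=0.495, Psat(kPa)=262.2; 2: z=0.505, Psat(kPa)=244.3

At the dew point ψ → 1, so Σzᵢ/Kᵢ = 1 with Kᵢ = Pᵢˢᵃᵗ/P ⇒ 1/P = Σzᵢ/Pᵢˢᵃᵗ.
1/P = 0.495/262.2 + 0.505/244.3 = 0.003955 ⇒ P = 252.844 kPa
xᵢ = zᵢP/Pᵢˢᵃᵗ ⇒ x_2 = 0.505·252.844/244.3 = 0.523

Pdew = 252.844 kPa, x_2 = 0.523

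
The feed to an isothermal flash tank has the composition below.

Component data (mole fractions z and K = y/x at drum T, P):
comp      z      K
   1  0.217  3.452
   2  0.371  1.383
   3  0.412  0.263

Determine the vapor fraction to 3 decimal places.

Rachford–Rice: g(ψ) = Σ zᵢ(Kᵢ−1)/(1+ψ(Kᵢ−1)) = 0.
Feasibility: ΣzᵢKᵢ = 1.371, Σzᵢ/Kᵢ = 1.898 — both > 1, two phases present.
Iterate (Newton) starting at ψ = 0.5:
  ψ = 0.500: g = -0.1225, g' = -0.863 → ψ = 0.358
  ψ = 0.358: g = -0.0041, g' = -0.825 → ψ = 0.353
Converged at ψ = 0.353.

ψ = 0.353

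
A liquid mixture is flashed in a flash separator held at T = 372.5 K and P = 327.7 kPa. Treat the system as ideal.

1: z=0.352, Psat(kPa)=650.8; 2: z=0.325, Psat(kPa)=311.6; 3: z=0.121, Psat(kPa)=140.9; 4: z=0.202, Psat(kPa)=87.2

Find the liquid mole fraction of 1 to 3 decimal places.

x_1 = 0.282

Raoult's law: Kᵢ = Pᵢˢᵃᵗ/P = Pᵢˢᵃᵗ/327.7.
  K_1 = 650.8/327.7 = 1.98596, K_2 = 311.6/327.7 = 0.95087, K_3 = 140.9/327.7 = 0.42997, K_4 = 87.2/327.7 = 0.26610
Rachford–Rice: g(ψ) = Σ zᵢ(Kᵢ−1)/(1+ψ(Kᵢ−1)) = 0.
Feasibility: ΣzᵢKᵢ = 1.114, Σzᵢ/Kᵢ = 1.560 — both > 1, two phases present.
Newton iteration, ψ⁰ = 0.5:
  ψ = 0.500: g = -0.1146, g' = -0.503 → ψ = 0.272
  ψ = 0.272: g = -0.0094, g' = -0.438 → ψ = 0.251
Converged at ψ = 0.251.
Compositions from xᵢ = zᵢ/(1+ψ(Kᵢ−1)), yᵢ = Kᵢxᵢ:
  1: x = 0.282, y = 0.561
  2: x = 0.329, y = 0.313
  3: x = 0.141, y = 0.061
  4: x = 0.248, y = 0.066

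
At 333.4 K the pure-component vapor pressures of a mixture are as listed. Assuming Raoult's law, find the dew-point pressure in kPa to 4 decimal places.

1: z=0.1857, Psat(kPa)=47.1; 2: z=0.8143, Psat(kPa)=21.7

Pdew = 24.1150 kPa

At the dew point ψ → 1, so Σzᵢ/Kᵢ = 1 with Kᵢ = Pᵢˢᵃᵗ/P ⇒ 1/P = Σzᵢ/Pᵢˢᵃᵗ.
1/P = 0.1857/47.1 + 0.8143/21.7 = 0.0414680 ⇒ P = 24.1150 kPa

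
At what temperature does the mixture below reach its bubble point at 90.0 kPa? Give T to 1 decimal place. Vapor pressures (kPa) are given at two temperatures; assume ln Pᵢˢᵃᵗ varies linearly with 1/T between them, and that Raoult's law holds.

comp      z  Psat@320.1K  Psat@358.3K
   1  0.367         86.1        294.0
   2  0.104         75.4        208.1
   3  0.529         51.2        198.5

T = 328.5 K

Bubble-point temperature: ΣzᵢPᵢˢᵃᵗ(T) = P. Interpolate ln Pᵢˢᵃᵗ = aᵢ + bᵢ/T.
  T = 320.1 K: ΣzᵢPᵢˢᵃᵗ = 66.53 kPa
  T = 358.3 K: ΣzᵢPᵢˢᵃᵗ = 234.55 kPa
  T = 339.2 K: ΣzᵢPᵢˢᵃᵗ = 129.25 kPa
  T = 329.6 K: ΣzᵢPᵢˢᵃᵗ = 93.43 kPa
  T = 324.9 K: ΣzᵢPᵢˢᵃᵗ = 79.17 kPa
  T = 327.2 K: ΣzᵢPᵢˢᵃᵗ = 85.90 kPa
Interpolating between 327.2 K and 329.6 K gives T ≈ 328.5 K.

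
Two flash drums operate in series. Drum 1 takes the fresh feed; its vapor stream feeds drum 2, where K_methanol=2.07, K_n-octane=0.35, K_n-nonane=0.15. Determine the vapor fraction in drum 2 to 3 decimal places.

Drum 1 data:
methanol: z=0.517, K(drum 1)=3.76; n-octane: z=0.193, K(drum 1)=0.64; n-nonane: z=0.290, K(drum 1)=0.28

Drum 1:
Newton iteration, ψ₁⁰ = 0.33:
  ψ₁ = 0.330: g = 0.3940, g' = -1.369 → ψ₁ = 0.618
  ψ₁ = 0.618: g = 0.0621, g' = -1.067 → ψ₁ = 0.676
  ψ₁ = 0.676: g = -0.0006, g' = -1.094 → ψ₁ = 0.675
Converged at ψ₁ = 0.675.
Drum-1 compositions:
  methanol: x = 0.181, y = 0.679
  n-octane: x = 0.255, y = 0.163
  n-nonane: x = 0.564, y = 0.158
Drum-2 feed = drum-1 vapor: z₂ = (0.6787, 0.1632, 0.1581).
Drum 2:
Material balance + equilibrium reduce to Σ zᵢ(Kᵢ−1)/(1+ψ₂(Kᵢ−1)) = 0.
Feasibility: ΣzᵢKᵢ = 1.486, Σzᵢ/Kᵢ = 1.848 — both > 1, two phases present.
Newton–Raphson from ψ₂ = 0.5:
  ψ₂ = 0.500: g = 0.0823, g' = -0.827 → ψ₂ = 0.600
  ψ₂ = 0.600: g = -0.0054, g' = -0.948 → ψ₂ = 0.594
Converged at ψ₂ = 0.594.
  methanol: x = 0.415, y = 0.859
  n-octane: x = 0.266, y = 0.093
  n-nonane: x = 0.319, y = 0.048

V/F (drum 2) = 0.594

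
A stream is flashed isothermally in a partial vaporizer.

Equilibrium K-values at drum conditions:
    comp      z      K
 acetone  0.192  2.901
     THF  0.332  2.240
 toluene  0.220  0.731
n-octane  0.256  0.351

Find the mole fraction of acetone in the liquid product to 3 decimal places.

x_acetone = 0.082

Let β = V/F and solve Σ zᵢ(Kᵢ−1)/(1+β(Kᵢ−1)) = 0.
g(0) = ΣzᵢKᵢ − 1 = 0.551 and g(1) = 1 − Σzᵢ/Kᵢ = -0.245, so a root lies in (0, 1).
Newton–Raphson from β = 0.58:
  β = 0.580: g = 0.0765, g' = -0.629 → β = 0.702
  β = 0.702: g = -0.0014, g' = -0.661 → β = 0.699
Converged at β = 0.699.
Compositions from xᵢ = zᵢ/(1+β(Kᵢ−1)), yᵢ = Kᵢxᵢ:
  acetone: x = 0.082, y = 0.239
  THF: x = 0.178, y = 0.398
  toluene: x = 0.271, y = 0.198
  n-octane: x = 0.469, y = 0.165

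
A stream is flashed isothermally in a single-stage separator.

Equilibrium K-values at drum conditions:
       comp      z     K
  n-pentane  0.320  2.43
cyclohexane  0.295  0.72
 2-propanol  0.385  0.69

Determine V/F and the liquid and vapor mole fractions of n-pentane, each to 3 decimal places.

Material balance + equilibrium reduce to Σ zᵢ(Kᵢ−1)/(1+V/F(Kᵢ−1)) = 0.
Feasibility: ΣzᵢKᵢ = 1.256, Σzᵢ/Kᵢ = 1.099 — both > 1, two phases present.
Newton iteration, V/F⁰ = 0.35:
  V/F = 0.350: g = 0.0795, g' = -0.366 → V/F = 0.567
  V/F = 0.567: g = 0.0096, g' = -0.287 → V/F = 0.601
Converged at V/F = 0.601.
Compositions from xᵢ = zᵢ/(1+V/F(Kᵢ−1)), yᵢ = Kᵢxᵢ:
  n-pentane: x = 0.172, y = 0.418
  cyclohexane: x = 0.355, y = 0.255
  2-propanol: x = 0.473, y = 0.327

V/F = 0.601, x_n-pentane = 0.172, y_n-pentane = 0.418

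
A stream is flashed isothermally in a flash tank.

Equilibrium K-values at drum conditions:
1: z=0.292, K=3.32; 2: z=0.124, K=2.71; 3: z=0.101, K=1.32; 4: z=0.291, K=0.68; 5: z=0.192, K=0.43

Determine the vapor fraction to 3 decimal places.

ψ = 0.849

Let ψ = V/F and solve Σ zᵢ(Kᵢ−1)/(1+ψ(Kᵢ−1)) = 0.
Feasibility: ΣzᵢKᵢ = 1.719, Σzᵢ/Kᵢ = 1.085 — both > 1, two phases present.
Newton iteration, ψ⁰ = 0.5:
  ψ = 0.500: g = 0.1919, g' = -0.614 → ψ = 0.812
  ψ = 0.812: g = 0.0196, g' = -0.530 → ψ = 0.849
Converged at ψ = 0.849.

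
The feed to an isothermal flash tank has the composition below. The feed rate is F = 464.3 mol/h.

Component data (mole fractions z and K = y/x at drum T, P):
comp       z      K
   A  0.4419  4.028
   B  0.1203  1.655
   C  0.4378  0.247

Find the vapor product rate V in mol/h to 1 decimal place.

V = 254.4 mol/h

Material balance + equilibrium reduce to Σ zᵢ(Kᵢ−1)/(1+V/F(Kᵢ−1)) = 0.
Check two-phase: ΣzᵢKᵢ = 2.0872 > 1 and Σzᵢ/Kᵢ = 1.9549 > 1, so g(0) = 1.0872 > 0 and g(1) = -0.9549 < 0.
Iterate (Newton) starting at V/F = 0.39:
  V/F = 0.3900: g = 0.20957, g' = -1.3821 → V/F = 0.5416
  V/F = 0.5416: g = 0.00828, g' = -1.3174 → V/F = 0.5479
Converged at V/F = 0.5479.
Then V = V/F·F = 0.5479·464.3 = 254.4 mol/h and L = F − V = 209.9 mol/h.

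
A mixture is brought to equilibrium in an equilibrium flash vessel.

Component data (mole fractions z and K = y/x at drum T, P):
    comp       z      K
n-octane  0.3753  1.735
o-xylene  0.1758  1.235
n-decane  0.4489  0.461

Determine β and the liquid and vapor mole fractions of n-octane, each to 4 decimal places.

Let β = V/F and solve Σ zᵢ(Kᵢ−1)/(1+β(Kᵢ−1)) = 0.
Feasibility: ΣzᵢKᵢ = 1.0752, Σzᵢ/Kᵢ = 1.3324 — both > 1, two phases present.
Newton–Raphson from β = 0.64:
  β = 0.6400: g = -0.14587, g' = -0.4051 → β = 0.2799
  β = 0.2799: g = -0.01740, g' = -0.3289 → β = 0.2270
  β = 0.2270: g = -0.00006, g' = -0.3270 → β = 0.2268
Converged at β = 0.2268.
Compositions from xᵢ = zᵢ/(1+β(Kᵢ−1)), yᵢ = Kᵢxᵢ:
  n-octane: x = 0.3217, y = 0.5581
  o-xylene: x = 0.1669, y = 0.2061
  n-decane: x = 0.5114, y = 0.2358

β = 0.2268, x_n-octane = 0.3217, y_n-octane = 0.5581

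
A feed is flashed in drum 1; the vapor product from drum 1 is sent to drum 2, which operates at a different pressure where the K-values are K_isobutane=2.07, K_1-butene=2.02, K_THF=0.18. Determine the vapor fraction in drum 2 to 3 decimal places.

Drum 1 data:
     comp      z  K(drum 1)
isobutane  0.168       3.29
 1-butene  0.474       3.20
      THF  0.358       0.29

Drum 1:
Let ψ₁ = V/F and solve Σ zᵢ(Kᵢ−1)/(1+ψ₁(Kᵢ−1)) = 0.
g(0) = ΣzᵢKᵢ − 1 = 1.173 and g(1) = 1 − Σzᵢ/Kᵢ = -0.434, so a root lies in (0, 1).
Newton–Raphson from ψ₁ = 0.3:
  ψ₁ = 0.300: g = 0.5333, g' = -1.433 → ψ₁ = 0.672
  ψ₁ = 0.672: g = 0.0862, g' = -1.170 → ψ₁ = 0.746
  ψ₁ = 0.746: g = -0.0031, g' = -1.264 → ψ₁ = 0.743
Converged at ψ₁ = 0.743.
Drum-1 compositions:
  isobutane: x = 0.062, y = 0.205
  1-butene: x = 0.180, y = 0.576
  THF: x = 0.758, y = 0.220
Drum-2 feed = drum-1 vapor: z₂ = (0.2046, 0.5756, 0.2198).
Drum 2:
Let ψ₂ = V/F and solve Σ zᵢ(Kᵢ−1)/(1+ψ₂(Kᵢ−1)) = 0.
Feasibility: ΣzᵢKᵢ = 1.626, Σzᵢ/Kᵢ = 1.605 — both > 1, two phases present.
Newton–Raphson from ψ₂ = 0.56:
  ψ₂ = 0.560: g = 0.1773, g' = -0.840 → ψ₂ = 0.771
  ψ₂ = 0.771: g = -0.0417, g' = -1.351 → ψ₂ = 0.740
  ψ₂ = 0.740: g = -0.0020, g' = -1.225 → ψ₂ = 0.739
Converged at ψ₂ = 0.739.
  isobutane: x = 0.114, y = 0.237
  1-butene: x = 0.328, y = 0.663
  THF: x = 0.557, y = 0.100

V/F (drum 2) = 0.739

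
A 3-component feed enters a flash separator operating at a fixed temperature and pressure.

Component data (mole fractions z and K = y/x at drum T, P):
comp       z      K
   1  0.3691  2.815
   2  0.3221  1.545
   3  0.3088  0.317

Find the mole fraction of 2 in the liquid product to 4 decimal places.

x_2 = 0.2312

Material balance + equilibrium reduce to Σ zᵢ(Kᵢ−1)/(1+V/F(Kᵢ−1)) = 0.
g(0) = ΣzᵢKᵢ − 1 = 0.6346 and g(1) = 1 − Σzᵢ/Kᵢ = -0.3137, so a root lies in (0, 1).
Iterate (Newton) starting at V/F = 0.66:
  V/F = 0.6600: g = 0.04989, g' = -0.7810 → V/F = 0.7239
  V/F = 0.7239: g = -0.00174, g' = -0.8398 → V/F = 0.7218
Converged at V/F = 0.7218.
Compositions from xᵢ = zᵢ/(1+V/F(Kᵢ−1)), yᵢ = Kᵢxᵢ:
  1: x = 0.1598, y = 0.4498
  2: x = 0.2312, y = 0.3571
  3: x = 0.6091, y = 0.1931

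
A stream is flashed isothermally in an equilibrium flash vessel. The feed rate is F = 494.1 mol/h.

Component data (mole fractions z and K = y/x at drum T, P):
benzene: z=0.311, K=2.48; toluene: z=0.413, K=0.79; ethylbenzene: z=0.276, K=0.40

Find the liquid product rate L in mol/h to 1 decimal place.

L = 321.2 mol/h

Rachford–Rice: g(V/F) = Σ zᵢ(Kᵢ−1)/(1+V/F(Kᵢ−1)) = 0.
Feasibility: ΣzᵢKᵢ = 1.208, Σzᵢ/Kᵢ = 1.338 — both > 1, two phases present.
Newton–Raphson from V/F = 0.5:
  V/F = 0.500: g = -0.0689, g' = -0.451 → V/F = 0.347
  V/F = 0.347: g = 0.0014, g' = -0.477 → V/F = 0.350
Converged at V/F = 0.350.
Then V = V/F·F = 0.3500·494.1 = 172.9 mol/h and L = F − V = 321.2 mol/h.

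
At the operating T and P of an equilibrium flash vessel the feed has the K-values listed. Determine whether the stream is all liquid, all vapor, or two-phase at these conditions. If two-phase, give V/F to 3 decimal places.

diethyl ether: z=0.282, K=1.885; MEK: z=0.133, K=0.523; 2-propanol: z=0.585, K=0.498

ΣzᵢKᵢ = 0.892; Σzᵢ/Kᵢ = 1.579.
Since ΣzᵢKᵢ < 1 the mixture is below its bubble point — single liquid phase.

all liquid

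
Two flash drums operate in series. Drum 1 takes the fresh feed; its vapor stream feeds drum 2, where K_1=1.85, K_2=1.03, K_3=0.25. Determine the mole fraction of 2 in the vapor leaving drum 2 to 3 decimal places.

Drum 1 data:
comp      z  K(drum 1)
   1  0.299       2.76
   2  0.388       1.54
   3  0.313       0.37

Drum 1:
Iterate (Newton) starting at ψ₁ = 0.5:
  ψ₁ = 0.500: g = 0.1570, g' = -0.597 → ψ₁ = 0.763
  ψ₁ = 0.763: g = -0.0067, g' = -0.686 → ψ₁ = 0.753
Converged at ψ₁ = 0.753.
Drum-1 compositions:
  1: x = 0.129, y = 0.355
  2: x = 0.276, y = 0.425
  3: x = 0.596, y = 0.220
Drum-2 feed = drum-1 vapor: z₂ = (0.3549, 0.4248, 0.2204).
Drum 2:
Newton–Raphson from ψ₂ = 0.46:
  ψ₂ = 0.460: g = -0.0229, g' = -0.422 → ψ₂ = 0.406
  ψ₂ = 0.406: g = -0.0007, g' = -0.398 → ψ₂ = 0.404
Converged at ψ₂ = 0.404.
  1: x = 0.264, y = 0.489
  2: x = 0.420, y = 0.432
  3: x = 0.316, y = 0.079

y_2 (drum 2) = 0.432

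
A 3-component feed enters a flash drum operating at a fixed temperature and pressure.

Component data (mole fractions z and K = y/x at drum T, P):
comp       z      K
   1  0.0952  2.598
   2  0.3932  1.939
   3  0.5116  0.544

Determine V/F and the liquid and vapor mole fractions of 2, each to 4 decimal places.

Newton iteration, V/F⁰ = 0.5:
  V/F = 0.5000: g = 0.03363, g' = -0.4142 → V/F = 0.5812
  V/F = 0.5812: g = 0.00032, g' = -0.4074 → V/F = 0.5820
Converged at V/F = 0.5820.
Compositions from xᵢ = zᵢ/(1+V/F(Kᵢ−1)), yᵢ = Kᵢxᵢ:
  1: x = 0.0493, y = 0.1281
  2: x = 0.2543, y = 0.4930
  3: x = 0.6964, y = 0.3789

V/F = 0.5820, x_2 = 0.2543, y_2 = 0.4930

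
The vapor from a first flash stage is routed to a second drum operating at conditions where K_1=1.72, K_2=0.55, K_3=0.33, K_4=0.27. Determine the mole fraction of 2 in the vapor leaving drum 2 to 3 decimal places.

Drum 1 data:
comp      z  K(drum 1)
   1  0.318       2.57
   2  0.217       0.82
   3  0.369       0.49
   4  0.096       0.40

Drum 1:
Let ψ₁ = V/F and solve Σ zᵢ(Kᵢ−1)/(1+ψ₁(Kᵢ−1)) = 0.
g(0) = ΣzᵢKᵢ − 1 = 0.214 and g(1) = 1 − Σzᵢ/Kᵢ = -0.381, so a root lies in (0, 1).
Newton iteration, ψ₁⁰ = 0.5:
  ψ₁ = 0.500: g = -0.0981, g' = -0.498 → ψ₁ = 0.303
  ψ₁ = 0.303: g = 0.0040, g' = -0.554 → ψ₁ = 0.310
Converged at ψ₁ = 0.310.
Drum-1 compositions:
  1: x = 0.214, y = 0.550
  2: x = 0.230, y = 0.188
  3: x = 0.438, y = 0.215
  4: x = 0.118, y = 0.047
Drum-2 feed = drum-1 vapor: z₂ = (0.5495, 0.1885, 0.2148, 0.0472).
Drum 2:
Material balance + equilibrium reduce to Σ zᵢ(Kᵢ−1)/(1+ψ₂(Kᵢ−1)) = 0.
g(0) = ΣzᵢKᵢ − 1 = 0.133 and g(1) = 1 − Σzᵢ/Kᵢ = -0.488, so a root lies in (0, 1).
Newton–Raphson from ψ₂ = 0.31:
  ψ₂ = 0.310: g = -0.0012, g' = -0.438 → ψ₂ = 0.307
Converged at ψ₂ = 0.307.
  1: x = 0.450, y = 0.774
  2: x = 0.219, y = 0.120
  3: x = 0.270, y = 0.089
  4: x = 0.061, y = 0.016

y_2 (drum 2) = 0.120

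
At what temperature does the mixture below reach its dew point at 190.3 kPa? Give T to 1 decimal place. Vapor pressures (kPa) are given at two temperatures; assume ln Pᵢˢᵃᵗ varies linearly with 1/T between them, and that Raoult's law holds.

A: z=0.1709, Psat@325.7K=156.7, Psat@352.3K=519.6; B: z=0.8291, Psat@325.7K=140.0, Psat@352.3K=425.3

Dew-point temperature: Σzᵢ·P/Pᵢˢᵃᵗ(T) = 1. Interpolate ln Pᵢˢᵃᵗ = aᵢ + bᵢ/T.
  T = 325.7 K: ΣzᵢP/Pᵢˢᵃᵗ = 1.3345
  T = 352.3 K: ΣzᵢP/Pᵢˢᵃᵗ = 0.4336
  T = 339.0 K: ΣzᵢP/Pᵢˢᵃᵗ = 0.7440
  T = 332.4 K: ΣzᵢP/Pᵢˢᵃᵗ = 0.9884
  T = 329.0 K: ΣzᵢP/Pᵢˢᵃᵗ = 1.1493
  T = 330.7 K: ΣzᵢP/Pᵢˢᵃᵗ = 1.0654
Interpolating between 330.7 K and 332.4 K gives T ≈ 332.1 K.

T = 332.1 K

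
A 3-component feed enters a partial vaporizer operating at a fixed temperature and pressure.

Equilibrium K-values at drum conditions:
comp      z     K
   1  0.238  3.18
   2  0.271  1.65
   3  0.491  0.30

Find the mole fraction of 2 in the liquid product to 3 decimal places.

x_2 = 0.223

Let ψ = V/F and solve Σ zᵢ(Kᵢ−1)/(1+ψ(Kᵢ−1)) = 0.
Feasibility: ΣzᵢKᵢ = 1.351, Σzᵢ/Kᵢ = 1.876 — both > 1, two phases present.
Newton iteration, ψ⁰ = 0.5:
  ψ = 0.500: g = -0.1476, g' = -0.894 → ψ = 0.335
  ψ = 0.335: g = -0.0044, g' = -0.866 → ψ = 0.330
Converged at ψ = 0.330.
Compositions from xᵢ = zᵢ/(1+ψ(Kᵢ−1)), yᵢ = Kᵢxᵢ:
  1: x = 0.138, y = 0.440
  2: x = 0.223, y = 0.368
  3: x = 0.638, y = 0.192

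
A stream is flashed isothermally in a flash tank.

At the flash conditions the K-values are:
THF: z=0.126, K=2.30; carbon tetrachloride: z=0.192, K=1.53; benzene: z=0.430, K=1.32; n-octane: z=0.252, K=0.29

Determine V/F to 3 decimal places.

V/F = 0.545

Material balance + equilibrium reduce to Σ zᵢ(Kᵢ−1)/(1+V/F(Kᵢ−1)) = 0.
Check two-phase: ΣzᵢKᵢ = 1.224 > 1 and Σzᵢ/Kᵢ = 1.375 > 1, so g(0) = 0.224 > 0 and g(1) = -0.375 < 0.
Iterate (Newton) starting at V/F = 0.5:
  V/F = 0.500: g = 0.0209, g' = -0.450 → V/F = 0.547
  V/F = 0.547: g = -0.0006, g' = -0.476 → V/F = 0.545
Converged at V/F = 0.545.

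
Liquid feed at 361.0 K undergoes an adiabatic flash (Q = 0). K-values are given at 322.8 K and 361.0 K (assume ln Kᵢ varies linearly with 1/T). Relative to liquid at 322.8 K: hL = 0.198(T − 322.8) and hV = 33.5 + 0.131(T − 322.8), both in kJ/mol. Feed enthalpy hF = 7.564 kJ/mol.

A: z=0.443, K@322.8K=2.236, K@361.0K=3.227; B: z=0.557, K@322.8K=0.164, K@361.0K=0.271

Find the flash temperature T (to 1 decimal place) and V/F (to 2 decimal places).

Adiabatic flash: solve Rachford–Rice at each trial T, then check hF = ψ·hV(T) + (1−ψ)·hL(T).
  T = 322.8 K: K = (2.236, 0.164), RR gives ψ = 0.079, H_out = 2.655 kJ/mol
  T = 361.0 K: K = (3.227, 0.271), RR gives ψ = 0.358, H_out = 18.627 kJ/mol
  T = 341.9 K: K = (2.714, 0.214), RR gives ψ = 0.238, H_out = 11.465 kJ/mol
  T = 332.4 K: K = (2.471, 0.188), RR gives ψ = 0.167, H_out = 7.391 kJ/mol
  T = 337.1 K: K = (2.590, 0.201), RR gives ψ = 0.204, H_out = 9.467 kJ/mol
  T = 334.8 K: K = (2.532, 0.194), RR gives ψ = 0.186, H_out = 8.467 kJ/mol
Linear interpolation between T = 332.4 (H_out = 7.391) and T = 334.8 (H_out = 8.467) on hF = 7.564 gives T ≈ 332.8 K, at which ψ = 0.17.

T = 332.8 K, V/F = 0.17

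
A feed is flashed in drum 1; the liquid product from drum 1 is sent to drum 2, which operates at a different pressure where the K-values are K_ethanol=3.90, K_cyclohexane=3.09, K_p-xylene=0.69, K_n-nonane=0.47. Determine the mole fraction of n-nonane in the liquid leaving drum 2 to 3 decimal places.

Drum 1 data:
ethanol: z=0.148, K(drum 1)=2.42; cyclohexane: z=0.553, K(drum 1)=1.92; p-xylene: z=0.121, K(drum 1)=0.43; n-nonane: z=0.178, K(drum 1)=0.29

x_n-nonane (drum 2) = 0.566

Drum 1:
Rachford–Rice: g(ψ₁) = Σ zᵢ(Kᵢ−1)/(1+ψ₁(Kᵢ−1)) = 0.
Feasibility: ΣzᵢKᵢ = 1.524, Σzᵢ/Kᵢ = 1.244 — both > 1, two phases present.
Iterate (Newton) starting at ψ₁ = 0.5:
  ψ₁ = 0.500: g = 0.1790, g' = -0.614 → ψ₁ = 0.791
  ψ₁ = 0.791: g = -0.0207, g' = -0.821 → ψ₁ = 0.766
Converged at ψ₁ = 0.766.
Drum-1 compositions:
  ethanol: x = 0.071, y = 0.172
  cyclohexane: x = 0.324, y = 0.623
  p-xylene: x = 0.215, y = 0.092
  n-nonane: x = 0.390, y = 0.113
Drum-2 feed = drum-1 liquid: z₂ = (0.0709, 0.3245, 0.2147, 0.3899).
Drum 2:
Let ψ₂ = V/F and solve Σ zᵢ(Kᵢ−1)/(1+ψ₂(Kᵢ−1)) = 0.
g(0) = ΣzᵢKᵢ − 1 = 0.611 and g(1) = 1 − Σzᵢ/Kᵢ = -0.264, so a root lies in (0, 1).
Newton–Raphson from ψ₂ = 0.5:
  ψ₂ = 0.500: g = 0.0556, g' = -0.670 → ψ₂ = 0.583
  ψ₂ = 0.583: g = 0.0018, g' = -0.630 → ψ₂ = 0.586
Converged at ψ₂ = 0.586.
  ethanol: x = 0.026, y = 0.102
  cyclohexane: x = 0.146, y = 0.451
  p-xylene: x = 0.262, y = 0.181
  n-nonane: x = 0.566, y = 0.266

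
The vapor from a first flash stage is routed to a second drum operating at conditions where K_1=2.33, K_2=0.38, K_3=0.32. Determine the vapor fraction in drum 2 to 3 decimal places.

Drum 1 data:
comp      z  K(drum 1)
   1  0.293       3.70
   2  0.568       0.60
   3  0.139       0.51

V/F (drum 2) = 0.408

Drum 1:
Material balance + equilibrium reduce to Σ zᵢ(Kᵢ−1)/(1+ψ₁(Kᵢ−1)) = 0.
g(0) = ΣzᵢKᵢ − 1 = 0.496 and g(1) = 1 − Σzᵢ/Kᵢ = -0.298, so a root lies in (0, 1).
Newton–Raphson from ψ₁ = 0.38:
  ψ₁ = 0.380: g = 0.0389, g' = -0.697 → ψ₁ = 0.436
  ψ₁ = 0.436: g = 0.0017, g' = -0.638 → ψ₁ = 0.438
Converged at ψ₁ = 0.438.
Drum-1 compositions:
  1: x = 0.134, y = 0.496
  2: x = 0.689, y = 0.413
  3: x = 0.177, y = 0.090
Drum-2 feed = drum-1 vapor: z₂ = (0.4964, 0.4133, 0.0903).
Drum 2:
Let ψ₂ = V/F and solve Σ zᵢ(Kᵢ−1)/(1+ψ₂(Kᵢ−1)) = 0.
Feasibility: ΣzᵢKᵢ = 1.343, Σzᵢ/Kᵢ = 1.583 — both > 1, two phases present.
Newton iteration, ψ₂⁰ = 0.35:
  ψ₂ = 0.350: g = 0.0427, g' = -0.740 → ψ₂ = 0.408
Converged at ψ₂ = 0.408.
  1: x = 0.322, y = 0.750
  2: x = 0.553, y = 0.210
  3: x = 0.125, y = 0.040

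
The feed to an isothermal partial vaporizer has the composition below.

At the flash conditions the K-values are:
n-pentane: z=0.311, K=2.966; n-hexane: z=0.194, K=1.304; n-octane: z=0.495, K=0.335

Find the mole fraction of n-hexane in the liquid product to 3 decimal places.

Rachford–Rice: g(β) = Σ zᵢ(Kᵢ−1)/(1+β(Kᵢ−1)) = 0.
Check two-phase: ΣzᵢKᵢ = 1.341 > 1 and Σzᵢ/Kᵢ = 1.731 > 1, so g(0) = 0.341 > 0 and g(1) = -0.731 < 0.
Newton iteration, β⁰ = 0.5:
  β = 0.500: g = -0.1336, g' = -0.810 → β = 0.335
  β = 0.335: g = -0.0015, g' = -0.814 → β = 0.333
Converged at β = 0.333.
Compositions from xᵢ = zᵢ/(1+β(Kᵢ−1)), yᵢ = Kᵢxᵢ:
  n-pentane: x = 0.188, y = 0.557
  n-hexane: x = 0.176, y = 0.230
  n-octane: x = 0.636, y = 0.213

x_n-hexane = 0.176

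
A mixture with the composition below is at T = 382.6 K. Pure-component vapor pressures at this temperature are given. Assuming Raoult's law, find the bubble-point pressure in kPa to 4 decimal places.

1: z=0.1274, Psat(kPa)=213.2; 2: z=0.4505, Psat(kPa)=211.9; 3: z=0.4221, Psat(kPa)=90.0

Pbub = 160.6116 kPa

At the bubble point ψ → 0, so ΣzᵢKᵢ = 1 with Kᵢ = Pᵢˢᵃᵗ/P ⇒ P = ΣzᵢPᵢˢᵃᵗ.
P = 0.1274·213.2 + 0.4505·211.9 + 0.4221·90.0 = 160.6116 kPa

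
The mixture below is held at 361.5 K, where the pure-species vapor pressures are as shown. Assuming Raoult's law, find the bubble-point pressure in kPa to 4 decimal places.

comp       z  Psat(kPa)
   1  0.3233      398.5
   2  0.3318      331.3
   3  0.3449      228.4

At the bubble point ψ → 0, so ΣzᵢKᵢ = 1 with Kᵢ = Pᵢˢᵃᵗ/P ⇒ P = ΣzᵢPᵢˢᵃᵗ.
P = 0.3233·398.5 + 0.3318·331.3 + 0.3449·228.4 = 317.5356 kPa

Pbub = 317.5356 kPa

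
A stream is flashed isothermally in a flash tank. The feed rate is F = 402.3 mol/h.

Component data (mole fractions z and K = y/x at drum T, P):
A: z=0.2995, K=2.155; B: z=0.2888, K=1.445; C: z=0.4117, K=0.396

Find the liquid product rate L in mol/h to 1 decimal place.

L = 226.8 mol/h

Material balance + equilibrium reduce to Σ zᵢ(Kᵢ−1)/(1+ψ(Kᵢ−1)) = 0.
Feasibility: ΣzᵢKᵢ = 1.2258, Σzᵢ/Kᵢ = 1.3785 — both > 1, two phases present.
Newton iteration, ψ⁰ = 0.42:
  ψ = 0.4200: g = 0.00802, g' = -0.4914 → ψ = 0.4363
Converged at ψ = 0.4363.
Then V = ψ·F = 0.4363·402.3 = 175.5 mol/h and L = F − V = 226.8 mol/h.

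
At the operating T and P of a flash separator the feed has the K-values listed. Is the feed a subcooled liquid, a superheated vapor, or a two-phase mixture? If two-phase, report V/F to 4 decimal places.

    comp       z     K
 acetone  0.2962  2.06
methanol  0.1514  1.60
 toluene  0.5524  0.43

two-phase, V/F = 0.1696

ΣzᵢKᵢ = 1.0899; Σzᵢ/Kᵢ = 1.5231.
Both exceed 1, so a two-phase solution exists.
Rachford–Rice: g(ψ) = Σ zᵢ(Kᵢ−1)/(1+ψ(Kᵢ−1)) = 0.
Newton–Raphson from ψ = 0.37:
  ψ = 0.3700: g = -0.09916, g' = -0.4964 → ψ = 0.1703
  ψ = 0.1703: g = -0.00031, g' = -0.5038 → ψ = 0.1696
Converged at ψ = 0.1696.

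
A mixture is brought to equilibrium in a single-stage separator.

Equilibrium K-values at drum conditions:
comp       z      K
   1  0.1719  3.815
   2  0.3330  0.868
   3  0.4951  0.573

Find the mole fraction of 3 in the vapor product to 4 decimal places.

y_3 = 0.3181

Rachford–Rice: g(ψ) = Σ zᵢ(Kᵢ−1)/(1+ψ(Kᵢ−1)) = 0.
Feasibility: ΣzᵢKᵢ = 1.2285, Σzᵢ/Kᵢ = 1.2927 — both > 1, two phases present.
Newton iteration, ψ⁰ = 0.31:
  ψ = 0.3100: g = -0.03109, g' = -0.5147 → ψ = 0.2496
  ψ = 0.2496: g = 0.00213, g' = -0.5892 → ψ = 0.2532
Converged at ψ = 0.2532.
Compositions from xᵢ = zᵢ/(1+ψ(Kᵢ−1)), yᵢ = Kᵢxᵢ:
  1: x = 0.1004, y = 0.3829
  2: x = 0.3445, y = 0.2990
  3: x = 0.5551, y = 0.3181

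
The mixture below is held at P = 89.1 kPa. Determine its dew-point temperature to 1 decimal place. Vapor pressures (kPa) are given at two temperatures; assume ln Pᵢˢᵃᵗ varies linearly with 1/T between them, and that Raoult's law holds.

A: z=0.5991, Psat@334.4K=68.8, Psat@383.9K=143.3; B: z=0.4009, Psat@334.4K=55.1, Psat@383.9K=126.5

Dew-point temperature: Σzᵢ·P/Pᵢˢᵃᵗ(T) = 1. Interpolate ln Pᵢˢᵃᵗ = aᵢ + bᵢ/T.
  T = 334.4 K: ΣzᵢP/Pᵢˢᵃᵗ = 1.4241
  T = 383.9 K: ΣzᵢP/Pᵢˢᵃᵗ = 0.6549
  T = 359.1 K: ΣzᵢP/Pᵢˢᵃᵗ = 0.9407
  T = 346.8 K: ΣzᵢP/Pᵢˢᵃᵗ = 1.1479
  T = 353.0 K: ΣzᵢP/Pᵢˢᵃᵗ = 1.0365
  T = 356.1 K: ΣzᵢP/Pᵢˢᵃᵗ = 0.9862
  T = 354.6 K: ΣzᵢP/Pᵢˢᵃᵗ = 1.0101
Interpolating between 354.6 K and 356.1 K gives T ≈ 355.2 K.

T = 355.2 K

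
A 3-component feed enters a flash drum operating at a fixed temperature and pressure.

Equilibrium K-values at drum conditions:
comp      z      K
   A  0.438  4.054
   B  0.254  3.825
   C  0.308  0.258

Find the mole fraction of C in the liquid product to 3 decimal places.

Material balance + equilibrium reduce to Σ zᵢ(Kᵢ−1)/(1+ψ(Kᵢ−1)) = 0.
Check two-phase: ΣzᵢKᵢ = 2.827 > 1 and Σzᵢ/Kᵢ = 1.368 > 1, so g(0) = 1.827 > 0 and g(1) = -0.368 < 0.
Newton–Raphson from ψ = 0.6:
  ψ = 0.600: g = 0.3266, g' = -1.339 → ψ = 0.844
  ψ = 0.844: g = -0.0253, g' = -1.710 → ψ = 0.829
Converged at ψ = 0.829.
Compositions from xᵢ = zᵢ/(1+ψ(Kᵢ−1)), yᵢ = Kᵢxᵢ:
  A: x = 0.124, y = 0.503
  B: x = 0.076, y = 0.291
  C: x = 0.800, y = 0.206

x_C = 0.800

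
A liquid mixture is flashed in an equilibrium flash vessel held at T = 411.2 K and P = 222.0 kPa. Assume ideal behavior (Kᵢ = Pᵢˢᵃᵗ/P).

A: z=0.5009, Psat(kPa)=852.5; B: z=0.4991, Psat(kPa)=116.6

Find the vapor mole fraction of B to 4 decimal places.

y_B = 0.4500

Raoult's law: Kᵢ = Pᵢˢᵃᵗ/P = Pᵢˢᵃᵗ/222.0.
  K_A = 852.5/222.0 = 3.840090, K_B = 116.6/222.0 = 0.525225
Material balance + equilibrium reduce to Σ zᵢ(Kᵢ−1)/(1+V/F(Kᵢ−1)) = 0.
Check two-phase: ΣzᵢKᵢ = 2.1856 > 1 and Σzᵢ/Kᵢ = 1.0807 > 1, so g(0) = 1.1856 > 0 and g(1) = -0.0807 < 0.
Binary case is linear: z₁(K₁−1)(1+V/F(K₂−1)) + z₂(K₂−1)(1+V/F(K₁−1)) = 0
⇒ V/F = [z₁(K₁−1)+z₂(K₂−1)] / [−(K₁−1)(K₂−1)] = 1.18564/1.34840 = 0.8793
Compositions from xᵢ = zᵢ/(1+V/F(Kᵢ−1)), yᵢ = Kᵢxᵢ:
  A: x = 0.1432, y = 0.5500
  B: x = 0.8568, y = 0.4500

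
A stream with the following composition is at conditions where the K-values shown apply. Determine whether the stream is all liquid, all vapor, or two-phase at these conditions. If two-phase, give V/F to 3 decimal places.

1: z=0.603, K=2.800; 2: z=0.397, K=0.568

ΣzᵢKᵢ = 1.914; Σzᵢ/Kᵢ = 0.914.
Since Σzᵢ/Kᵢ < 1 the mixture is above its dew point — single vapor phase.

all vapor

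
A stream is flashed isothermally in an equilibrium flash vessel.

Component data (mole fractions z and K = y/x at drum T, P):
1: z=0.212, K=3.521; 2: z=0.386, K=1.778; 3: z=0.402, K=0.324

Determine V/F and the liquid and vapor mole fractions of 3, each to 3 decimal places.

Material balance + equilibrium reduce to Σ zᵢ(Kᵢ−1)/(1+V/F(Kᵢ−1)) = 0.
g(0) = ΣzᵢKᵢ − 1 = 0.563 and g(1) = 1 − Σzᵢ/Kᵢ = -0.518, so a root lies in (0, 1).
Newton iteration, V/F⁰ = 0.36:
  V/F = 0.360: g = 0.1556, g' = -0.834 → V/F = 0.547
  V/F = 0.547: g = 0.0044, g' = -0.815 → V/F = 0.552
Converged at V/F = 0.552.
Compositions from xᵢ = zᵢ/(1+V/F(Kᵢ−1)), yᵢ = Kᵢxᵢ:
  1: x = 0.089, y = 0.312
  2: x = 0.270, y = 0.480
  3: x = 0.641, y = 0.208

V/F = 0.552, x_3 = 0.641, y_3 = 0.208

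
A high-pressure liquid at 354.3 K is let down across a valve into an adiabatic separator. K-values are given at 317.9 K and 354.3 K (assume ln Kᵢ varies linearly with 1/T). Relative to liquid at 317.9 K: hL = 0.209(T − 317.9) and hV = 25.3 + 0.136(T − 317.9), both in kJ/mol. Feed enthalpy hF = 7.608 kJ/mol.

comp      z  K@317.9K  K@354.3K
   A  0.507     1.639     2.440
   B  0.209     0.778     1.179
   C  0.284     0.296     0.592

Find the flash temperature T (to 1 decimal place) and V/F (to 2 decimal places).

Adiabatic flash: solve Rachford–Rice at each trial T, then check hF = ψ·hV(T) + (1−ψ)·hL(T).
  T = 317.9 K: K = (1.639, 0.778, 0.296), RR gives ψ = 0.216, H_out = 5.475 kJ/mol
  T = 354.3 K: K = (2.440, 1.179, 0.592), RR gives ψ = 1.000, H_out = 30.250 kJ/mol
  T = 336.1 K: K = (2.021, 0.969, 0.427), RR gives ψ = 0.752, H_out = 21.821 kJ/mol
  T = 327.0 K: K = (1.826, 0.871, 0.357), RR gives ψ = 0.496, H_out = 14.124 kJ/mol
  T = 322.4 K: K = (1.730, 0.823, 0.325), RR gives ψ = 0.361, H_out = 9.962 kJ/mol
  T = 320.1 K: K = (1.683, 0.800, 0.310), RR gives ψ = 0.289, H_out = 7.735 kJ/mol
Linear interpolation between T = 317.9 (H_out = 5.475) and T = 320.1 (H_out = 7.735) on hF = 7.608 gives T ≈ 320.0 K, at which ψ = 0.29.

T = 320.0 K, V/F = 0.29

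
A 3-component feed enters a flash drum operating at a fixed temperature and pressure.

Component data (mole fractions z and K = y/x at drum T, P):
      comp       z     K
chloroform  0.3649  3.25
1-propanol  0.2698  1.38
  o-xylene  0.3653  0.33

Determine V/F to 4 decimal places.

Rachford–Rice: g(V/F) = Σ zᵢ(Kᵢ−1)/(1+V/F(Kᵢ−1)) = 0.
g(0) = ΣzᵢKᵢ − 1 = 0.6788 and g(1) = 1 − Σzᵢ/Kᵢ = -0.4148, so a root lies in (0, 1).
Iterate (Newton) starting at V/F = 0.68:
  V/F = 0.6800: g = -0.04359, g' = -0.8665 → V/F = 0.6297
  V/F = 0.6297: g = -0.00092, g' = -0.8323 → V/F = 0.6286
Converged at V/F = 0.6286.

V/F = 0.6286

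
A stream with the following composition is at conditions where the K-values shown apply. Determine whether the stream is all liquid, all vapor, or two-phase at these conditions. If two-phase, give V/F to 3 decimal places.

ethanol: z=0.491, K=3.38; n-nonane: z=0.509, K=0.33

ΣzᵢKᵢ = 1.828; Σzᵢ/Kᵢ = 1.688.
Both exceed 1, so a two-phase solution exists.
Newton–Raphson from ψ = 0.5:
  ψ = 0.500: g = 0.0208, g' = -1.097 → ψ = 0.519
Converged at ψ = 0.519.

two-phase, V/F = 0.519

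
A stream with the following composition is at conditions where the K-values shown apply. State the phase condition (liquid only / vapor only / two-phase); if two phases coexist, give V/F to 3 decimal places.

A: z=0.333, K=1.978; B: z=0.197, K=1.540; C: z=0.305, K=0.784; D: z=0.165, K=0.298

two-phase, V/F = 0.623

ΣzᵢKᵢ = 1.250; Σzᵢ/Kᵢ = 1.239.
Both exceed 1, so a two-phase solution exists.
Newton iteration, ψ⁰ = 0.5:
  ψ = 0.500: g = 0.0502, g' = -0.390 → ψ = 0.629
  ψ = 0.629: g = -0.0024, g' = -0.434 → ψ = 0.623
Converged at ψ = 0.623.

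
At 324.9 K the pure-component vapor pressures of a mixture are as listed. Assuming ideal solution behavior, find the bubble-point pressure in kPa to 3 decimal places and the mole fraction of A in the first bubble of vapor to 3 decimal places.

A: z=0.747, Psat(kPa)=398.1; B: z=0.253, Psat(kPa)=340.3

Pbub = 383.477 kPa, y_A = 0.775

At the bubble point ψ → 0, so ΣzᵢKᵢ = 1 with Kᵢ = Pᵢˢᵃᵗ/P ⇒ P = ΣzᵢPᵢˢᵃᵗ.
P = 0.747·398.1 + 0.253·340.3 = 383.477 kPa
yᵢ = zᵢPᵢˢᵃᵗ/P ⇒ y_A = 0.747·398.1/383.477 = 0.775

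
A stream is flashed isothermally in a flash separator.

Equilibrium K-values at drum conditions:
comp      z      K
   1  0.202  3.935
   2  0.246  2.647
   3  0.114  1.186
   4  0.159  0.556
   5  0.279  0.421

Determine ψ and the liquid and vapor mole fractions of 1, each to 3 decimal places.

ψ = 0.741, x_1 = 0.064, y_1 = 0.250

Rachford–Rice: g(ψ) = Σ zᵢ(Kᵢ−1)/(1+ψ(Kᵢ−1)) = 0.
Feasibility: ΣzᵢKᵢ = 1.787, Σzᵢ/Kᵢ = 1.189 — both > 1, two phases present.
Newton–Raphson from ψ = 0.5:
  ψ = 0.500: g = 0.1638, g' = -0.727 → ψ = 0.725
  ψ = 0.725: g = 0.0102, g' = -0.666 → ψ = 0.741
Converged at ψ = 0.741.
Compositions from xᵢ = zᵢ/(1+ψ(Kᵢ−1)), yᵢ = Kᵢxᵢ:
  1: x = 0.064, y = 0.250
  2: x = 0.111, y = 0.293
  3: x = 0.100, y = 0.119
  4: x = 0.237, y = 0.132
  5: x = 0.488, y = 0.206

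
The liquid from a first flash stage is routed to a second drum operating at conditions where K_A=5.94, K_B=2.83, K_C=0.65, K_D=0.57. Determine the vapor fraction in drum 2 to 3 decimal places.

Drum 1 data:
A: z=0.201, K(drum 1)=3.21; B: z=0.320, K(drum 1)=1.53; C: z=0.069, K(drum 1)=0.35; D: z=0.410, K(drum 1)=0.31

Drum 1:
Let ψ₁ = V/F and solve Σ zᵢ(Kᵢ−1)/(1+ψ₁(Kᵢ−1)) = 0.
Check two-phase: ΣzᵢKᵢ = 1.286 > 1 and Σzᵢ/Kᵢ = 1.791 > 1, so g(0) = 0.286 > 0 and g(1) = -0.791 < 0.
Iterate (Newton) starting at ψ₁ = 0.5:
  ψ₁ = 0.500: g = -0.1533, g' = -0.797 → ψ₁ = 0.308
  ψ₁ = 0.308: g = -0.0049, g' = -0.774 → ψ₁ = 0.301
Converged at ψ₁ = 0.301.
Drum-1 compositions:
  A: x = 0.121, y = 0.387
  B: x = 0.276, y = 0.422
  C: x = 0.086, y = 0.030
  D: x = 0.518, y = 0.160
Drum-2 feed = drum-1 liquid: z₂ = (0.1207, 0.2759, 0.0858, 0.5176).
Drum 2:
Material balance + equilibrium reduce to Σ zᵢ(Kᵢ−1)/(1+ψ₂(Kᵢ−1)) = 0.
Check two-phase: ΣzᵢKᵢ = 1.848 > 1 and Σzᵢ/Kᵢ = 1.158 > 1, so g(0) = 0.848 > 0 and g(1) = -0.158 < 0.
Newton iteration, ψ₂⁰ = 0.69:
  ψ₂ = 0.690: g = 0.0023, g' = -0.544 → ψ₂ = 0.694
Converged at ψ₂ = 0.694.
  A: x = 0.027, y = 0.162
  B: x = 0.122, y = 0.344
  C: x = 0.113, y = 0.074
  D: x = 0.738, y = 0.421

V/F (drum 2) = 0.694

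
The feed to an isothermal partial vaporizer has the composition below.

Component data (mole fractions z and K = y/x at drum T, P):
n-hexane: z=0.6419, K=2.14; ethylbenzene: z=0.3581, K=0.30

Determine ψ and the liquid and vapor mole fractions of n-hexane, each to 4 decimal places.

Let ψ = V/F and solve Σ zᵢ(Kᵢ−1)/(1+ψ(Kᵢ−1)) = 0.
Check two-phase: ΣzᵢKᵢ = 1.4811 > 1 and Σzᵢ/Kᵢ = 1.4936 > 1, so g(0) = 0.4811 > 0 and g(1) = -0.4936 < 0.
Iterate (Newton) starting at ψ = 0.56:
  ψ = 0.5600: g = 0.03435, g' = -0.7854 → ψ = 0.6037
  ψ = 0.6037: g = -0.00070, g' = -0.8190 → ψ = 0.6029
Converged at ψ = 0.6029.
Compositions from xᵢ = zᵢ/(1+ψ(Kᵢ−1)), yᵢ = Kᵢxᵢ:
  n-hexane: x = 0.3804, y = 0.8141
  ethylbenzene: x = 0.6196, y = 0.1859

ψ = 0.6029, x_n-hexane = 0.3804, y_n-hexane = 0.8141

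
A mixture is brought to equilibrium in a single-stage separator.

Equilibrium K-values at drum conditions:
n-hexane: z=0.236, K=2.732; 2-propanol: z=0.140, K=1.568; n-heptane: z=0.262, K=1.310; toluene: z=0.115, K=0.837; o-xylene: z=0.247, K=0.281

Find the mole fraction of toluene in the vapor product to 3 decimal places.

Material balance + equilibrium reduce to Σ zᵢ(Kᵢ−1)/(1+V/F(Kᵢ−1)) = 0.
Check two-phase: ΣzᵢKᵢ = 1.373 > 1 and Σzᵢ/Kᵢ = 1.392 > 1, so g(0) = 0.373 > 0 and g(1) = -0.392 < 0.
Newton–Raphson from V/F = 0.47:
  V/F = 0.470: g = 0.0704, g' = -0.557 → V/F = 0.596
  V/F = 0.596: g = -0.0027, g' = -0.610 → V/F = 0.592
Converged at V/F = 0.592.
Compositions from xᵢ = zᵢ/(1+V/F(Kᵢ−1)), yᵢ = Kᵢxᵢ:
  n-hexane: x = 0.117, y = 0.318
  2-propanol: x = 0.105, y = 0.164
  n-heptane: x = 0.221, y = 0.290
  toluene: x = 0.127, y = 0.107
  o-xylene: x = 0.430, y = 0.121

y_toluene = 0.107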